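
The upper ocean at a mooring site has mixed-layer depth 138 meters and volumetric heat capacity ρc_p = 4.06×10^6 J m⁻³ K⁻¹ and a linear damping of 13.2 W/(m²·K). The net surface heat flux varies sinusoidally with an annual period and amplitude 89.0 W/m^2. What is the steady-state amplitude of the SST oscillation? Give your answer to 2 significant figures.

0.79 K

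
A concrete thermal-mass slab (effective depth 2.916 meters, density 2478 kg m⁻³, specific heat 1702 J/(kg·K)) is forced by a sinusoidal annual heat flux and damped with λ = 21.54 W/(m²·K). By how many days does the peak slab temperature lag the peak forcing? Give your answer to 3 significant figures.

Areal heat capacity C = ρ c_p D = 2478 × 1702 × 2.916 = 1.23×10^7 J m⁻² K⁻¹.
ω = 2π / 3.15×10^7 s = 1.99×10^-7 s⁻¹.
Phase lag φ = arctan(Cω/λ) = arctan(2.45/21.54) = 0.113 rad.
Time lag = φ / ω = 0.113 / 1.99×10^-7 = 5.69×10^5 s = 6.58 days.

6.58 days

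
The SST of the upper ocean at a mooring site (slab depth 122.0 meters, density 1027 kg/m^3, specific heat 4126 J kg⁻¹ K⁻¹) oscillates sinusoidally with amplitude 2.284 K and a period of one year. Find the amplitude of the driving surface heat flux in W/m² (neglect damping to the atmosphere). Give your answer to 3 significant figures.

235

Areal heat capacity C = ρ c_p D = 1027 × 4126 × 122.0 = 5.17×10^8 J/(m^2 K).
ω = 2π / 3.15×10^7 s = 1.99×10^-7 s⁻¹.
Cω = 5.17×10^8 × 1.99×10^-7 = 103 W/(m²·K).
F₀ = A × Cω = 2.284 × 103 = 235 W/m².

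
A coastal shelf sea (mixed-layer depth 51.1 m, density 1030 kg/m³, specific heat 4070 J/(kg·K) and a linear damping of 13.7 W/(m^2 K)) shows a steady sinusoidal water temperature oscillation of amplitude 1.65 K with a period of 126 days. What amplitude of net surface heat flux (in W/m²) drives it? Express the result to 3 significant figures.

205

Areal heat capacity C = ρ c_p D = 1030 × 4070 × 51.1 = 2.14×10^8 J/(m²·K).
ω = 2π / 1.09×10^7 s = 5.77×10^-7 s⁻¹.
√((Cω)² + λ²) = √((124)² + 13.7²) = 124 W/(m²·K).
F₀ = A × √((Cω)²+λ²) = 1.65 × 124 = 205 W/m².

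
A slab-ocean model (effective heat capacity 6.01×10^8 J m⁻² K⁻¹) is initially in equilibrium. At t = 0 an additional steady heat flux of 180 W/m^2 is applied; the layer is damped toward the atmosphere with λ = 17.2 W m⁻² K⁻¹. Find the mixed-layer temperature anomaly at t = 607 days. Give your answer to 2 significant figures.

Areal heat capacity C = 6.01×10^8 J m⁻² K⁻¹ (given).
τ = C / λ = 6.01×10^8 / 17.2 = 3.49×10^7 s.
Equilibrium anomaly ΔT_eq = F / λ = 180 / 17.2 = 10.5 K.
t = 607 days = 5.24×10^7 s, so t/τ = 1.50.
ΔT(t) = ΔT_eq (1 − e^(−t/τ)) = 10.5 × (1 − e^−1.50) = 8.13 K.

8.1 K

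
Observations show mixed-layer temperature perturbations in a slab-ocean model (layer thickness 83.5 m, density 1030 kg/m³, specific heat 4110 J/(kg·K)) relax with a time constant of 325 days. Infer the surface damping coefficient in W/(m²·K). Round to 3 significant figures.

12.6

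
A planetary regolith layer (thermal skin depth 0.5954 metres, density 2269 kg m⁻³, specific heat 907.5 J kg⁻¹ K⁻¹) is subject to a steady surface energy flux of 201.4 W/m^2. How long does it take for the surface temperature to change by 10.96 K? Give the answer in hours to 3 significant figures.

18.5 hours

Areal heat capacity C = ρ c_p D = 2269 × 907.5 × 0.5954 = 1.23×10^6 J/(m²·K).
Time required: Δt = C ΔT / F = 1.23×10^6 × 10.96 / 201.4 = 66700 s.
In hours: 66700 s / (3600 s/hour) = 18.5 hours.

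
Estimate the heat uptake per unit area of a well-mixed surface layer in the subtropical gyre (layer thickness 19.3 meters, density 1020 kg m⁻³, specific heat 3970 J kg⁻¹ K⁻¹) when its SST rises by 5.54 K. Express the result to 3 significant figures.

4.33×10^8

Areal heat capacity C = ρ c_p D = 1020 × 3970 × 19.3 = 7.82×10^7 J/(m^2 K).
ΔQ = C ΔT = 7.82×10^7 × 5.54 = 4.33×10^8 J/m².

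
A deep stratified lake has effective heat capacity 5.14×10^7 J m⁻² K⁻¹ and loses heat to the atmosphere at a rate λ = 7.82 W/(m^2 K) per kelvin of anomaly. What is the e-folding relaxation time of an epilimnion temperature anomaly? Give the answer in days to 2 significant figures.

76 days

Areal heat capacity C = 5.14×10^7 J m⁻² K⁻¹ (given).
Relaxation time τ = C / λ = 5.14×10^7 / 7.82 = 6.57×10^6 s.
In days: 6.57×10^6 s / (86400 s/day) = 76.1 days.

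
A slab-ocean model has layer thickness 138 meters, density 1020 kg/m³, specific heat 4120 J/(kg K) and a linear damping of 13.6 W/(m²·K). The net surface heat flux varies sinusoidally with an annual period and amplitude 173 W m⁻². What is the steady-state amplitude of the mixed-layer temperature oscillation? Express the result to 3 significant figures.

1.49 K

Areal heat capacity C = ρ c_p D = 1020 × 4120 × 138 = 5.80×10^8 J m⁻² K⁻¹.
Angular frequency ω = 2π / T = 2π / 3.15×10^7 s = 1.99×10^-7 s⁻¹.
√((Cω)² + λ²) = √((116)² + 13.6²) = 116 W/(m²·K).
Amplitude A = F₀ / √((Cω)²+λ²) = 173 / 116 = 1.49 K.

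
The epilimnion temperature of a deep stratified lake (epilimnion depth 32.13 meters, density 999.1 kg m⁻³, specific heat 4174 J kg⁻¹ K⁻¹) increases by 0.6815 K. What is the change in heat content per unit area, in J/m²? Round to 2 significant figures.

9.1×10^7

Areal heat capacity C = ρ c_p D = 999.1 × 4174 × 32.13 = 1.34×10^8 J/(m^2 K).
ΔQ = C ΔT = 1.34×10^8 × 0.6815 = 9.13×10^7 J/m².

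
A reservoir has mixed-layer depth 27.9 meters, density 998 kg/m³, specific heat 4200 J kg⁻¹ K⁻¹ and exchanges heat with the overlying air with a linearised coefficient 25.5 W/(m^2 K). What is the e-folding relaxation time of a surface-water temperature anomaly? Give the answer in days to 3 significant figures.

Areal heat capacity C = ρ c_p D = 998 × 4200 × 27.9 = 1.17×10^8 J/(m^2 K).
Relaxation time τ = C / λ = 1.17×10^8 / 25.5 = 4.59×10^6 s.
In days: 4.59×10^6 s / (86400 s/day) = 53.1 days.

53.1 days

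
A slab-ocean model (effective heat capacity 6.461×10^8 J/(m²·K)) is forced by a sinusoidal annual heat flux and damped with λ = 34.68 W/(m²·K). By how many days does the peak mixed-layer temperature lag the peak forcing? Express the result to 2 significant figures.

Areal heat capacity C = 6.461×10^8 J/(m²·K) (given).
ω = 2π / 3.15×10^7 s = 1.99×10^-7 s⁻¹.
Phase lag φ = arctan(Cω/λ) = arctan(129/34.68) = 1.31 rad.
Time lag = φ / ω = 1.31 / 1.99×10^-7 = 6.56×10^6 s = 76.0 days.

76 days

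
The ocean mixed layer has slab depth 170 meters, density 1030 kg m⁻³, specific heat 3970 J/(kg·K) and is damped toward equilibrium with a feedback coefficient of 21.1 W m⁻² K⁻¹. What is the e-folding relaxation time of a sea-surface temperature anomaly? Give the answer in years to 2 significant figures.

Areal heat capacity C = ρ c_p D = 1030 × 3970 × 170 = 6.95×10^8 J/(m^2 K).
Relaxation time τ = C / λ = 6.95×10^8 / 21.1 = 3.29×10^7 s.
In years: 3.29×10^7 s / (3.156×10^7 s/year) = 1.04 years.

1.0 years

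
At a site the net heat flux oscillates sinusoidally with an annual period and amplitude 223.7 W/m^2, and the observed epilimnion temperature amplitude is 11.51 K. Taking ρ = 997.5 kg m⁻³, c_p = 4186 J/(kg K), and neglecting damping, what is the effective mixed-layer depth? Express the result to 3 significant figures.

23.4 m

ω = 2π / 3.15×10^7 s = 1.99×10^-7 s⁻¹.
Required C = F₀ / (A ω) = 223.7 / (11.51 × 1.99×10^-7) = 9.75×10^7 J/(m²·K).
D = C / (ρ c_p) = 9.75×10^7 / (997.5 × 4186) = 23.4 m.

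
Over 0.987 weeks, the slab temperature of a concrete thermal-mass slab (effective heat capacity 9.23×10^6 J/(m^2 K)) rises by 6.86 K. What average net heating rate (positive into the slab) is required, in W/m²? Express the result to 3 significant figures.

Areal heat capacity C = 9.23×10^6 J/(m^2 K) (given).
Required heat per unit area: Q = C ΔT = 9.23×10^6 × 6.86 = 6.33×10^7 J/m².
Flux F = Q / Δt = 6.33×10^7 / 5.97×10^5 s = 106 W/m².

106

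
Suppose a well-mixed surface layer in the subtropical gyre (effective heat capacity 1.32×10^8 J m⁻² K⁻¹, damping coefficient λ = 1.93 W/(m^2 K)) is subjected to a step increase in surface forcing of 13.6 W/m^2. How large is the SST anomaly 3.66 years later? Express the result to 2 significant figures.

Areal heat capacity C = 1.32×10^8 J m⁻² K⁻¹ (given).
τ = C / λ = 1.32×10^8 / 1.93 = 6.84×10^7 s.
Equilibrium anomaly ΔT_eq = F / λ = 13.6 / 1.93 = 7.05 K.
t = 3.66 years = 1.16×10^8 s, so t/τ = 1.69.
ΔT(t) = ΔT_eq (1 − e^(−t/τ)) = 7.05 × (1 − e^−1.69) = 5.74 K.

5.7 K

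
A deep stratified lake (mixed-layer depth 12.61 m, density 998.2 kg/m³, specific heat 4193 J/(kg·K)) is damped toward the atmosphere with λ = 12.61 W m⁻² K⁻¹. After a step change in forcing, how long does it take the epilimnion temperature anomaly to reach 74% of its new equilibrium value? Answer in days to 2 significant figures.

Areal heat capacity C = ρ c_p D = 998.2 × 4193 × 12.61 = 5.28×10^7 J m⁻² K⁻¹.
τ = C / λ = 5.28×10^7 / 12.61 = 4.19×10^6 s.
Fraction reached: 1 − e^(−t/τ) = 0.74 ⇒ t = −τ ln(1 − 0.74) = τ × 1.35.
t = 5.64×10^6 s = 65.3 days.

65 days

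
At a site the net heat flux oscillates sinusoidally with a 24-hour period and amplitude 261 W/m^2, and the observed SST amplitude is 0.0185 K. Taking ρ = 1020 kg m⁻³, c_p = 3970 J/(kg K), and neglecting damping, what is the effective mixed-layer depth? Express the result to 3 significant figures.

47.9 m

ω = 2π / 86400 s = 7.27×10^-5 s⁻¹.
Required C = F₀ / (A ω) = 261 / (0.0185 × 7.27×10^-5) = 1.94×10^8 J/(m²·K).
D = C / (ρ c_p) = 1.94×10^8 / (1020 × 3970) = 47.9 m.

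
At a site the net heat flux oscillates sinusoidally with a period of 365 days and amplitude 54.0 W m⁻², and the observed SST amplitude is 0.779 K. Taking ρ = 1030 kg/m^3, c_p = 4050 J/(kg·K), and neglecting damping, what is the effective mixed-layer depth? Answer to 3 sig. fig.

83.4 m

ω = 2π / 3.15×10^7 s = 1.99×10^-7 s⁻¹.
Required C = F₀ / (A ω) = 54.0 / (0.779 × 1.99×10^-7) = 3.48×10^8 J/(m²·K).
D = C / (ρ c_p) = 3.48×10^8 / (1030 × 4050) = 83.4 m.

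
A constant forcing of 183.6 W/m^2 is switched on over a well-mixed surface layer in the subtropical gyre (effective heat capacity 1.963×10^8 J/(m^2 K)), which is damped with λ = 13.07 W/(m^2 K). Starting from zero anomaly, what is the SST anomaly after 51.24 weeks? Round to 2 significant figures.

12 K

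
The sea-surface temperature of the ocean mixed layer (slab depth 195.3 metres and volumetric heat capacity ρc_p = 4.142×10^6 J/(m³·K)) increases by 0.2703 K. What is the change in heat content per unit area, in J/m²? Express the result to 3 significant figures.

2.19×10^8

Areal heat capacity C = ρc_p × D = 4.142×10^6 × 195.3 = 8.09×10^8 J/(m²·K).
ΔQ = C ΔT = 8.09×10^8 × 0.2703 = 2.19×10^8 J/m².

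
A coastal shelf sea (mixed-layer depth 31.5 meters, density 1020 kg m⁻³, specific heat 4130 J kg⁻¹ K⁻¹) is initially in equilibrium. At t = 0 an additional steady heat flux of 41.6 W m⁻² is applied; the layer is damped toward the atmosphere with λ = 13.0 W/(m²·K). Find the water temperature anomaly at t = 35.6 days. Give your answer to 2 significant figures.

0.83 K

Areal heat capacity C = ρ c_p D = 1020 × 4130 × 31.5 = 1.33×10^8 J/(m²·K).
τ = C / λ = 1.33×10^8 / 13.0 = 1.02×10^7 s.
Equilibrium anomaly ΔT_eq = F / λ = 41.6 / 13.0 = 3.20 K.
t = 35.6 days = 3.08×10^6 s, so t/τ = 0.301.
ΔT(t) = ΔT_eq (1 − e^(−t/τ)) = 3.20 × (1 − e^−0.301) = 0.833 K.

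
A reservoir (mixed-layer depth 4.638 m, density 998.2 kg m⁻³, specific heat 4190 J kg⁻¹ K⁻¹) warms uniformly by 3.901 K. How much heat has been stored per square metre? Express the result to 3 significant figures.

7.57×10^7

Areal heat capacity C = ρ c_p D = 998.2 × 4190 × 4.638 = 1.94×10^7 J/(m^2 K).
ΔQ = C ΔT = 1.94×10^7 × 3.901 = 7.57×10^7 J/m².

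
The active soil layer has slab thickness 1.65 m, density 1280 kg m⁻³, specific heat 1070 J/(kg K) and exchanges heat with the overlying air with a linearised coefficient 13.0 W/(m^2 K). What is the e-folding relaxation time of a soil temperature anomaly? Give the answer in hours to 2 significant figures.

Areal heat capacity C = ρ c_p D = 1280 × 1070 × 1.65 = 2.26×10^6 J m⁻² K⁻¹.
Relaxation time τ = C / λ = 2.26×10^6 / 13.0 = 1.74×10^5 s.
In hours: 1.74×10^5 s / (3600 s/hour) = 48.3 hours.

48 hours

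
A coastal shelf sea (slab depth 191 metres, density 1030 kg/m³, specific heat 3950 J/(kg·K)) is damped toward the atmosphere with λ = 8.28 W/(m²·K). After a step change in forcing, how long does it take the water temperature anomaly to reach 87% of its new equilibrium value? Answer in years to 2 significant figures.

6.1 years

Areal heat capacity C = ρ c_p D = 1030 × 3950 × 191 = 7.77×10^8 J/(m²·K).
τ = C / λ = 7.77×10^8 / 8.28 = 9.39×10^7 s.
Fraction reached: 1 − e^(−t/τ) = 0.87 ⇒ t = −τ ln(1 − 0.87) = τ × 2.04.
t = 1.91×10^8 s = 6.07 years.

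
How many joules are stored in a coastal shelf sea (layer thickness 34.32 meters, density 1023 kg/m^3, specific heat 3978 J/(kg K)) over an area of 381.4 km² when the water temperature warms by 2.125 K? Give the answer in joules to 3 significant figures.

Areal heat capacity C = ρ c_p D = 1023 × 3978 × 34.32 = 1.40×10^8 J m⁻² K⁻¹.
Heat per unit area: q = C ΔT = 1.40×10^8 × 2.125 = 2.97×10^8 J/m².
Total heat: Q = q × A = 2.97×10^8 × (381.4 × 10⁶ m²) = 1.13×10^17 J.

1.13×10^17 J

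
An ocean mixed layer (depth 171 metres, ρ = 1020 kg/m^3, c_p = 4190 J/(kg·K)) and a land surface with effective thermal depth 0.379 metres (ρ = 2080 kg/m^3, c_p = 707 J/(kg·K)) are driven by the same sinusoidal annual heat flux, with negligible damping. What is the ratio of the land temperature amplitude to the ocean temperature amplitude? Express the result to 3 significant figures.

1310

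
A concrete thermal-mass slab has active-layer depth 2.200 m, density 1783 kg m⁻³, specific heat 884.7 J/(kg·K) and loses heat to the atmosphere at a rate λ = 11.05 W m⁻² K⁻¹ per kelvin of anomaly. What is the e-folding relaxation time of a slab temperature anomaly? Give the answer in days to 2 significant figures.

3.6 days

Areal heat capacity C = ρ c_p D = 1783 × 884.7 × 2.200 = 3.47×10^6 J/(m²·K).
Relaxation time τ = C / λ = 3.47×10^6 / 11.05 = 3.14×10^5 s.
In days: 3.14×10^5 s / (86400 s/day) = 3.63 days.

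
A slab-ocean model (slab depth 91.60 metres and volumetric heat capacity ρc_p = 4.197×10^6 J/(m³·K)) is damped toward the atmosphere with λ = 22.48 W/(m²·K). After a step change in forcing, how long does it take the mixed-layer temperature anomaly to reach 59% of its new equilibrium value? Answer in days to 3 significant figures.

Areal heat capacity C = ρc_p × D = 4.197×10^6 × 91.60 = 3.84×10^8 J/(m²·K).
τ = C / λ = 3.84×10^8 / 22.48 = 1.71×10^7 s.
Fraction reached: 1 − e^(−t/τ) = 0.59 ⇒ t = −τ ln(1 − 0.59) = τ × 0.892.
t = 1.52×10^7 s = 176 days.

176 days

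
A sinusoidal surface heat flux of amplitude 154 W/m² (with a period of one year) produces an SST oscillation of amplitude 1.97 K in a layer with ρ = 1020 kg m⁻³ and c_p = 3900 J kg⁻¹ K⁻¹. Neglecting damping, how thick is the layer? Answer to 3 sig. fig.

98.6 m

ω = 2π / 3.15×10^7 s = 1.99×10^-7 s⁻¹.
Required C = F₀ / (A ω) = 154 / (1.97 × 1.99×10^-7) = 3.92×10^8 J/(m²·K).
D = C / (ρ c_p) = 3.92×10^8 / (1020 × 3900) = 98.6 m.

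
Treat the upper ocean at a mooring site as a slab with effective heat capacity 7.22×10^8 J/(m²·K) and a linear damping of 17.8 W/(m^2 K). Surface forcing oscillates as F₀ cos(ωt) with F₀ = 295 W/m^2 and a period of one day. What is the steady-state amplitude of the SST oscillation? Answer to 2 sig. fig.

0.0056 K

Areal heat capacity C = 7.22×10^8 J/(m²·K) (given).
Angular frequency ω = 2π / T = 2π / 86400 s = 7.27×10^-5 s⁻¹.
√((Cω)² + λ²) = √((52500)² + 17.8²) = 52500 W/(m²·K).
Amplitude A = F₀ / √((Cω)²+λ²) = 295 / 52500 = 0.00562 K.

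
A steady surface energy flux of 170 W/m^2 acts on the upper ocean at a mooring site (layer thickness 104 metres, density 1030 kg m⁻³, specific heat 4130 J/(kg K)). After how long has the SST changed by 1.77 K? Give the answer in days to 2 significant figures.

Areal heat capacity C = ρ c_p D = 1030 × 4130 × 104 = 4.42×10^8 J m⁻² K⁻¹.
Time required: Δt = C ΔT / F = 4.42×10^8 × 1.77 / 170 = 4.61×10^6 s.
In days: 4.61×10^6 s / (86400 s/day) = 53.3 days.

53 days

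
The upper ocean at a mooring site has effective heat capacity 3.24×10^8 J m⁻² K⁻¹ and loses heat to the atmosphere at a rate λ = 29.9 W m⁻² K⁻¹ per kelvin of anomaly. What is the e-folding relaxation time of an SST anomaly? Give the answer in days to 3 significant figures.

Areal heat capacity C = 3.24×10^8 J m⁻² K⁻¹ (given).
Relaxation time τ = C / λ = 3.24×10^8 / 29.9 = 1.08×10^7 s.
In days: 1.08×10^7 s / (86400 s/day) = 125 days.

125 days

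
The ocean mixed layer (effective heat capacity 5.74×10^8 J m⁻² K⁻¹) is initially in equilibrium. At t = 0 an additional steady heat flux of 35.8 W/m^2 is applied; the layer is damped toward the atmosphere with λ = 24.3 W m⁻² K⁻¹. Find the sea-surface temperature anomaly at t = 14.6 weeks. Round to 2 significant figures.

0.46 K

Areal heat capacity C = 5.74×10^8 J m⁻² K⁻¹ (given).
τ = C / λ = 5.74×10^8 / 24.3 = 2.36×10^7 s.
Equilibrium anomaly ΔT_eq = F / λ = 35.8 / 24.3 = 1.47 K.
t = 14.6 weeks = 8.83×10^6 s, so t/τ = 0.374.
ΔT(t) = ΔT_eq (1 − e^(−t/τ)) = 1.47 × (1 − e^−0.374) = 0.460 K.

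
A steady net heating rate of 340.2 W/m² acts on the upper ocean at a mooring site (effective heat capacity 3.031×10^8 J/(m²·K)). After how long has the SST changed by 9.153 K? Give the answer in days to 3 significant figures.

94.4 days

Areal heat capacity C = 3.031×10^8 J/(m²·K) (given).
Time required: Δt = C ΔT / F = 3.03×10^8 × 9.153 / 340.2 = 8.15×10^6 s.
In days: 8.15×10^6 s / (86400 s/day) = 94.4 days.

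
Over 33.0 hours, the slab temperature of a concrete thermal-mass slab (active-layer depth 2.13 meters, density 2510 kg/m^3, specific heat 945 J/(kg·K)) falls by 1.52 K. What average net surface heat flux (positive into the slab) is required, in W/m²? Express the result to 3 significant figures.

-64.6

Areal heat capacity C = ρ c_p D = 2510 × 945 × 2.13 = 5.05×10^6 J m⁻² K⁻¹.
Required heat per unit area: Q = C ΔT = 5.05×10^6 × -1.52 = -7.68×10^6 J/m².
Flux F = Q / Δt = -7.68×10^6 / 1.19×10^5 s = -64.6 W/m².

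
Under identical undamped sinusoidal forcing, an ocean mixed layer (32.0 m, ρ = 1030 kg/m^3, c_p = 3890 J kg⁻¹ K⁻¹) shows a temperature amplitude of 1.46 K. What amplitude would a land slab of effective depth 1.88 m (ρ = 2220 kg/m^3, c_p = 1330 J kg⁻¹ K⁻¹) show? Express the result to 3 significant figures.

33.7 K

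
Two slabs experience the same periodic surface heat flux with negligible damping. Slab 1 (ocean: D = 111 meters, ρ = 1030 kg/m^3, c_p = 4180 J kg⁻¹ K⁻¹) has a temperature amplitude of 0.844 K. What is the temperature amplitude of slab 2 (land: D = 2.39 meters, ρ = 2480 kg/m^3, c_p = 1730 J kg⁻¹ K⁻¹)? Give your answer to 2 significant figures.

C_ocean = 4.78×10^8 J/(m²·K); C_land = 1.03×10^7 J/(m²·K).
A ∝ 1/C ⇒ A_land = A_ocean × C_ocean/C_land = 0.844 × 46.6 = 39.3 K.

39 K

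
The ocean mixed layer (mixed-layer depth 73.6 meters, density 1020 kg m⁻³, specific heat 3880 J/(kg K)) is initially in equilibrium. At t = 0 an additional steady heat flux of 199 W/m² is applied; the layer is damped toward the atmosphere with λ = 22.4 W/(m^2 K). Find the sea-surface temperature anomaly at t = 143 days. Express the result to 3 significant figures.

5.45 K

Areal heat capacity C = ρ c_p D = 1020 × 3880 × 73.6 = 2.91×10^8 J m⁻² K⁻¹.
τ = C / λ = 2.91×10^8 / 22.4 = 1.30×10^7 s.
Equilibrium anomaly ΔT_eq = F / λ = 199 / 22.4 = 8.88 K.
t = 143 days = 1.24×10^7 s, so t/τ = 0.950.
ΔT(t) = ΔT_eq (1 − e^(−t/τ)) = 8.88 × (1 − e^−0.950) = 5.45 K.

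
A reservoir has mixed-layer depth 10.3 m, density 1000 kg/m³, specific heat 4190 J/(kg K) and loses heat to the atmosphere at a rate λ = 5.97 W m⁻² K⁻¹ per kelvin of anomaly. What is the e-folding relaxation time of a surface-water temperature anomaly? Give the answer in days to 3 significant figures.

83.7 days

Areal heat capacity C = ρ c_p D = 1000 × 4190 × 10.3 = 4.32×10^7 J m⁻² K⁻¹.
Relaxation time τ = C / λ = 4.32×10^7 / 5.97 = 7.23×10^6 s.
In days: 7.23×10^6 s / (86400 s/day) = 83.7 days.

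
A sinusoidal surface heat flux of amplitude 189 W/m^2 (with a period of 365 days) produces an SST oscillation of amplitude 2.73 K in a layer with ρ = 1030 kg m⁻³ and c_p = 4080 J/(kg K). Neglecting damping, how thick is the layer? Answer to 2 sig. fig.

83 m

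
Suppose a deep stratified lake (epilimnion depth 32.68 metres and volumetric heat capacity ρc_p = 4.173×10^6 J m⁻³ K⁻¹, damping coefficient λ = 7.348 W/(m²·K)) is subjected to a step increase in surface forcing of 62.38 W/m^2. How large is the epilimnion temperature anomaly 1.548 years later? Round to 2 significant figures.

7.9 K

Areal heat capacity C = ρc_p × D = 4.173×10^6 × 32.68 = 1.36×10^8 J/(m^2 K).
τ = C / λ = 1.36×10^8 / 7.348 = 1.86×10^7 s.
Equilibrium anomaly ΔT_eq = F / λ = 62.38 / 7.348 = 8.49 K.
t = 1.548 years = 4.89×10^7 s, so t/τ = 2.63.
ΔT(t) = ΔT_eq (1 − e^(−t/τ)) = 8.49 × (1 − e^−2.63) = 7.88 K.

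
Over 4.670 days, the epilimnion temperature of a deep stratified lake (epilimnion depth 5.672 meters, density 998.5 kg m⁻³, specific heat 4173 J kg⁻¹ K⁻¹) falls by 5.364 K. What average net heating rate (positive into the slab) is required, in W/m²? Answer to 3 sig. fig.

-314

Areal heat capacity C = ρ c_p D = 998.5 × 4173 × 5.672 = 2.36×10^7 J/(m²·K).
Required heat per unit area: Q = C ΔT = 2.36×10^7 × -5.364 = -1.27×10^8 J/m².
Flux F = Q / Δt = -1.27×10^8 / 4.03×10^5 s = -314 W/m².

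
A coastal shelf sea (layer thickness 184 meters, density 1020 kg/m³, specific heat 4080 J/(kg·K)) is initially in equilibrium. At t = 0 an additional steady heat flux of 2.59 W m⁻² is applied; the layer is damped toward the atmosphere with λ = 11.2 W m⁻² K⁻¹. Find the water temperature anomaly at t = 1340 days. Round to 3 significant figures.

Areal heat capacity C = ρ c_p D = 1020 × 4080 × 184 = 7.66×10^8 J/(m²·K).
τ = C / λ = 7.66×10^8 / 11.2 = 6.84×10^7 s.
Equilibrium anomaly ΔT_eq = F / λ = 2.59 / 11.2 = 0.231 K.
t = 1340 days = 1.16×10^8 s, so t/τ = 1.69.
ΔT(t) = ΔT_eq (1 − e^(−t/τ)) = 0.231 × (1 − e^−1.69) = 0.189 K.

0.189 K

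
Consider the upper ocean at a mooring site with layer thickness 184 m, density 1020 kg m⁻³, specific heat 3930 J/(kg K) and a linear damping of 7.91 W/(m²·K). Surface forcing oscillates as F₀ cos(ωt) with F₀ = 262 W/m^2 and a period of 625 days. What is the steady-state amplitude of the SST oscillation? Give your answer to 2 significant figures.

3.0 K

Areal heat capacity C = ρ c_p D = 1020 × 3930 × 184 = 7.38×10^8 J/(m^2 K).
Angular frequency ω = 2π / T = 2π / 5.40×10^7 s = 1.16×10^-7 s⁻¹.
√((Cω)² + λ²) = √((85.8)² + 7.91²) = 86.2 W/(m²·K).
Amplitude A = F₀ / √((Cω)²+λ²) = 262 / 86.2 = 3.04 K.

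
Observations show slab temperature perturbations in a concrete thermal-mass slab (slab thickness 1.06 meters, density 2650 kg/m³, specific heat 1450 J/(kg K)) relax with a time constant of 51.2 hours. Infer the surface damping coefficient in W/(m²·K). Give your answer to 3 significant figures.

Areal heat capacity C = ρ c_p D = 2650 × 1450 × 1.06 = 4.07×10^6 J/(m²·K).
τ = 51.2 hours = 1.84×10^5 s.
λ = C / τ = 4.07×10^6 / 1.84×10^5 = 22.1 W/(m²·K).

22.1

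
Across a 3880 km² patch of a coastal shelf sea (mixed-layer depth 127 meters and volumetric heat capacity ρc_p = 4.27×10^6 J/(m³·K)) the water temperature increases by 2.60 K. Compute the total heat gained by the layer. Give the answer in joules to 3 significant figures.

5.47×10^18 J

Areal heat capacity C = ρc_p × D = 4.27×10^6 × 127 = 5.42×10^8 J m⁻² K⁻¹.
Heat per unit area: q = C ΔT = 5.42×10^8 × 2.60 = 1.41×10^9 J/m².
Total heat: Q = q × A = 1.41×10^9 × (3880 × 10⁶ m²) = 5.47×10^18 J.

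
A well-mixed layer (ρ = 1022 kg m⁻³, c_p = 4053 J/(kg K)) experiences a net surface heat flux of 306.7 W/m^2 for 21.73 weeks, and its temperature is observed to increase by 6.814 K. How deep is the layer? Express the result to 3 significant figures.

Heat input Q = F Δt = 306.7 × 1.31×10^7 s = 4.03×10^9 J/m².
Required areal heat capacity C = Q / ΔT = 5.92×10^8 J/(m²·K).
Depth D = C / (ρ c_p) = 5.92×10^8 / (1022 × 4053) = 143 m.

143 m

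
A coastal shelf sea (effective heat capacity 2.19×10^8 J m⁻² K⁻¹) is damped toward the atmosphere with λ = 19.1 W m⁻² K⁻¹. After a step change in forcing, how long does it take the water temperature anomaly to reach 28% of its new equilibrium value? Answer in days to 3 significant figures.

43.6 days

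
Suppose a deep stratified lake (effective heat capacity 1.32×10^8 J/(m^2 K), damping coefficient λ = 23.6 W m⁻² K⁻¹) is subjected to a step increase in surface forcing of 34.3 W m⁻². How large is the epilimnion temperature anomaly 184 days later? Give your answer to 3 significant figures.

Areal heat capacity C = 1.32×10^8 J/(m^2 K) (given).
τ = C / λ = 1.32×10^8 / 23.6 = 5.59×10^6 s.
Equilibrium anomaly ΔT_eq = F / λ = 34.3 / 23.6 = 1.45 K.
t = 184 days = 1.59×10^7 s, so t/τ = 2.84.
ΔT(t) = ΔT_eq (1 − e^(−t/τ)) = 1.45 × (1 − e^−2.84) = 1.37 K.

1.37 K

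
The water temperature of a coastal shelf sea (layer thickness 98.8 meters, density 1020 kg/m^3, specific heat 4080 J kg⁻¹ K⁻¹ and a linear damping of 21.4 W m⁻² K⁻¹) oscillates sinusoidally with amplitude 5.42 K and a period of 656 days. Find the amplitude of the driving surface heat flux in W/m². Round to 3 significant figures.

273

Areal heat capacity C = ρ c_p D = 1020 × 4080 × 98.8 = 4.11×10^8 J m⁻² K⁻¹.
ω = 2π / 5.67×10^7 s = 1.11×10^-7 s⁻¹.
√((Cω)² + λ²) = √((45.6)² + 21.4²) = 50.4 W/(m²·K).
F₀ = A × √((Cω)²+λ²) = 5.42 × 50.4 = 273 W/m².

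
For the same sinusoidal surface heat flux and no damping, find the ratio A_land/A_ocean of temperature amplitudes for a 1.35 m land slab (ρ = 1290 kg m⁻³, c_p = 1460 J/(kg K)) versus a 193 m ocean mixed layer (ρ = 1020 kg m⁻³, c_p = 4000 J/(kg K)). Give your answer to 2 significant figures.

310

C_ocean = 1020 × 4000 × 193 = 7.87×10^8 J/(m²·K).
C_land = 1290 × 1460 × 1.35 = 2.54×10^6 J/(m²·K).
Undamped amplitude ∝ 1/C, so A_land/A_ocean = C_ocean/C_land = 310.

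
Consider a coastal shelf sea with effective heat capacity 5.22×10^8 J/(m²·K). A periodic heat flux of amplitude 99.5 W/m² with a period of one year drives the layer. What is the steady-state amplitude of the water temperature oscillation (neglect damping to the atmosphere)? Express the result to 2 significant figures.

Areal heat capacity C = 5.22×10^8 J/(m²·K) (given).
Angular frequency ω = 2π / T = 2π / 3.15×10^7 s = 1.99×10^-7 s⁻¹.
Cω = 5.22×10^8 × 1.99×10^-7 = 104 W/(m²·K).
Amplitude A = F₀ / (Cω) = 99.5 / 104 = 0.957 K.

0.96 K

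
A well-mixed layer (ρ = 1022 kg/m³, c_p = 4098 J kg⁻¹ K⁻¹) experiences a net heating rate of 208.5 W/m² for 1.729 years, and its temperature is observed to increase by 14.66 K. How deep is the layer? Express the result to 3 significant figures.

Heat input Q = F Δt = 208.5 × 5.46×10^7 s = 1.14×10^10 J/m².
Required areal heat capacity C = Q / ΔT = 7.76×10^8 J/(m²·K).
Depth D = C / (ρ c_p) = 7.76×10^8 / (1022 × 4098) = 185 m.

185 m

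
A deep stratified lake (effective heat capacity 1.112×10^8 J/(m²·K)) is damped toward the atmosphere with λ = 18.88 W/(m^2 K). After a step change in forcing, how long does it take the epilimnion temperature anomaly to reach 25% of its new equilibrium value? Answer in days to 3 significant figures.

19.6 days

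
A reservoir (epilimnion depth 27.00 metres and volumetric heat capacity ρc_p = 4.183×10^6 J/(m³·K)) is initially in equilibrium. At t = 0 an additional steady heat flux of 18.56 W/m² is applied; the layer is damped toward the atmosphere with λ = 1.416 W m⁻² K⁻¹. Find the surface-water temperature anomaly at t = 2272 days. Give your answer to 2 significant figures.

12 K

Areal heat capacity C = ρc_p × D = 4.183×10^6 × 27.00 = 1.13×10^8 J m⁻² K⁻¹.
τ = C / λ = 1.13×10^8 / 1.416 = 7.98×10^7 s.
Equilibrium anomaly ΔT_eq = F / λ = 18.56 / 1.416 = 13.1 K.
t = 2272 days = 1.96×10^8 s, so t/τ = 2.46.
ΔT(t) = ΔT_eq (1 − e^(−t/τ)) = 13.1 × (1 − e^−2.46) = 12.0 K.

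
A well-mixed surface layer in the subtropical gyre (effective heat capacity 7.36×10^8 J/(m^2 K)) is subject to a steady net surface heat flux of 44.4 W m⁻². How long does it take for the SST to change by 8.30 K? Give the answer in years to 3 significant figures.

Areal heat capacity C = 7.36×10^8 J/(m^2 K) (given).
Time required: Δt = C ΔT / F = 7.36×10^8 × 8.30 / 44.4 = 1.38×10^8 s.
In years: 1.38×10^8 s / (3.156×10^7 s/year) = 4.36 years.

4.36 years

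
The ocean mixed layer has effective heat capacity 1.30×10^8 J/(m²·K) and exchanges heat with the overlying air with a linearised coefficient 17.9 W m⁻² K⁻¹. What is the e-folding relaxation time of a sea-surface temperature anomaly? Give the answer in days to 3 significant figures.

84.1 days

Areal heat capacity C = 1.30×10^8 J/(m²·K) (given).
Relaxation time τ = C / λ = 1.30×10^8 / 17.9 = 7.26×10^6 s.
In days: 7.26×10^6 s / (86400 s/day) = 84.1 days.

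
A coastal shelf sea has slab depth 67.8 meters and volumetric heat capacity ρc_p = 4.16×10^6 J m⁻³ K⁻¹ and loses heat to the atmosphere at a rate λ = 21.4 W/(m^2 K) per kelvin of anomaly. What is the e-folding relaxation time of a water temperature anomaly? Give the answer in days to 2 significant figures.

150 days

Areal heat capacity C = ρc_p × D = 4.16×10^6 × 67.8 = 2.82×10^8 J/(m^2 K).
Relaxation time τ = C / λ = 2.82×10^8 / 21.4 = 1.32×10^7 s.
In days: 1.32×10^7 s / (86400 s/day) = 153 days.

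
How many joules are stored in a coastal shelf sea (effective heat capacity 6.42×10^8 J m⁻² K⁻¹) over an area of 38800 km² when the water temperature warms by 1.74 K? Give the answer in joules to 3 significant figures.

Areal heat capacity C = 6.42×10^8 J m⁻² K⁻¹ (given).
Heat per unit area: q = C ΔT = 6.42×10^8 × 1.74 = 1.12×10^9 J/m².
Total heat: Q = q × A = 1.12×10^9 × (38800 × 10⁶ m²) = 4.33×10^19 J.

4.33×10^19 J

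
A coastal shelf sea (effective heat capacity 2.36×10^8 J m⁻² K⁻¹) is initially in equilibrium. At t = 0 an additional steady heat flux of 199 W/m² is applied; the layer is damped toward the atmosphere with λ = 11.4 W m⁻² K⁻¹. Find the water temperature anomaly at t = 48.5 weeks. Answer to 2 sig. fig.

Areal heat capacity C = 2.36×10^8 J m⁻² K⁻¹ (given).
τ = C / λ = 2.36×10^8 / 11.4 = 2.07×10^7 s.
Equilibrium anomaly ΔT_eq = F / λ = 199 / 11.4 = 17.5 K.
t = 48.5 weeks = 2.93×10^7 s, so t/τ = 1.42.
ΔT(t) = ΔT_eq (1 − e^(−t/τ)) = 17.5 × (1 − e^−1.42) = 13.2 K.

13 K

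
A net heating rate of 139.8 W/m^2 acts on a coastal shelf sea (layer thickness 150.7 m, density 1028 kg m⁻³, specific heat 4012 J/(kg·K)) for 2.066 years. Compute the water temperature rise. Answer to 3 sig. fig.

14.7 K

Areal heat capacity C = ρ c_p D = 1028 × 4012 × 150.7 = 6.22×10^8 J/(m²·K).
Net heat input Q = F Δt = 139.8 × (2.066 years × 3.156×10^7 s/year) = 9.11×10^9 J/m².
ΔT = Q / C = 9.11×10^9 / 6.22×10^8 = 14.7 K.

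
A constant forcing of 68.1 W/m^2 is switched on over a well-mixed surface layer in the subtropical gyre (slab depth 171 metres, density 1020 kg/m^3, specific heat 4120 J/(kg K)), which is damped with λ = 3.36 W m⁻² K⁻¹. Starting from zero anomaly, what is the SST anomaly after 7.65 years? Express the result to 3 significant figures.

13.7 K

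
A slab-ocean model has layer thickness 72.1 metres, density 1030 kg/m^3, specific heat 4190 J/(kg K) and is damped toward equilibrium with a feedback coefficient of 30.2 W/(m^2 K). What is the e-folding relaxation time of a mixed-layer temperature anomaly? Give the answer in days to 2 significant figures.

120 days

Areal heat capacity C = ρ c_p D = 1030 × 4190 × 72.1 = 3.11×10^8 J m⁻² K⁻¹.
Relaxation time τ = C / λ = 3.11×10^8 / 30.2 = 1.03×10^7 s.
In days: 1.03×10^7 s / (86400 s/day) = 119 days.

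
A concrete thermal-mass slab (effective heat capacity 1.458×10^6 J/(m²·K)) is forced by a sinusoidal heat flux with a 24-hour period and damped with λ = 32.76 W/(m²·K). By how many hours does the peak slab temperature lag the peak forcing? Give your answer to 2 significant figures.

4.9 hours

Areal heat capacity C = 1.458×10^6 J/(m²·K) (given).
ω = 2π / 86400 s = 7.27×10^-5 s⁻¹.
Phase lag φ = arctan(Cω/λ) = arctan(106/32.76) = 1.27 rad.
Time lag = φ / ω = 1.27 / 7.27×10^-5 = 17500 s = 4.86 hours.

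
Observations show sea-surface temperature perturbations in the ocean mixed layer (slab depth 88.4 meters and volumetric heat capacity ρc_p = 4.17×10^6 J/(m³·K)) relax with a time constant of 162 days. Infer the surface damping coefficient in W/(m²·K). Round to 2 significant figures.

26

Areal heat capacity C = ρc_p × D = 4.17×10^6 × 88.4 = 3.69×10^8 J/(m²·K).
τ = 162 days = 1.40×10^7 s.
λ = C / τ = 3.69×10^8 / 1.40×10^7 = 26.3 W/(m²·K).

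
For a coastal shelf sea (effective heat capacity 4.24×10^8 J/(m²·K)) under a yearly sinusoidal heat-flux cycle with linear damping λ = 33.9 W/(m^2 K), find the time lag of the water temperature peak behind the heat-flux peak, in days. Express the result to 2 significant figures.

69 days

Areal heat capacity C = 4.24×10^8 J/(m²·K) (given).
ω = 2π / 3.15×10^7 s = 1.99×10^-7 s⁻¹.
Phase lag φ = arctan(Cω/λ) = arctan(84.5/33.9) = 1.19 rad.
Time lag = φ / ω = 1.19 / 1.99×10^-7 = 5.97×10^6 s = 69.1 days.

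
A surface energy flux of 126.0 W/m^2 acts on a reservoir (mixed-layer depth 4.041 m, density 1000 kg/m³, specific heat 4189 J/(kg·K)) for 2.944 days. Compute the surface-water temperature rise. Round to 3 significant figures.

1.89 K

Areal heat capacity C = ρ c_p D = 1000 × 4189 × 4.041 = 1.69×10^7 J/(m^2 K).
Net heat input Q = F Δt = 126.0 × (2.944 days × 86400 s/day) = 3.20×10^7 J/m².
ΔT = Q / C = 3.20×10^7 / 1.69×10^7 = 1.89 K.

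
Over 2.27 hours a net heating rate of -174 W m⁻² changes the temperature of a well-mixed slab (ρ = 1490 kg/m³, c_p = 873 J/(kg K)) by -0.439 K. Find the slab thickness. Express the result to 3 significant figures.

2.49 m

Heat input Q = F Δt = -174 × 8170 s = -1.42×10^6 J/m².
Required areal heat capacity C = Q / ΔT = 3.24×10^6 J/(m²·K).
Depth D = C / (ρ c_p) = 3.24×10^6 / (1490 × 873) = 2.49 m.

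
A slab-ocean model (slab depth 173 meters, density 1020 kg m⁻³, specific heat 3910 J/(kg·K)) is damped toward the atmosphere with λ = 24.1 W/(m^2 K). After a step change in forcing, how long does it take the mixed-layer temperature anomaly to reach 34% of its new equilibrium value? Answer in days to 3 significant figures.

138 days

Areal heat capacity C = ρ c_p D = 1020 × 3910 × 173 = 6.90×10^8 J/(m²·K).
τ = C / λ = 6.90×10^8 / 24.1 = 2.86×10^7 s.
Fraction reached: 1 − e^(−t/τ) = 0.34 ⇒ t = −τ ln(1 − 0.34) = τ × 0.416.
t = 1.19×10^7 s = 138 days.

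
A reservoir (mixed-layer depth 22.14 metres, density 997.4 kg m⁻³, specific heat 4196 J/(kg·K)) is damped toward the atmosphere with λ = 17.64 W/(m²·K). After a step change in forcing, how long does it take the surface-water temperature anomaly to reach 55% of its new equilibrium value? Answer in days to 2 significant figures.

49 days

Areal heat capacity C = ρ c_p D = 997.4 × 4196 × 22.14 = 9.27×10^7 J/(m^2 K).
τ = C / λ = 9.27×10^7 / 17.64 = 5.25×10^6 s.
Fraction reached: 1 − e^(−t/τ) = 0.55 ⇒ t = −τ ln(1 − 0.55) = τ × 0.799.
t = 4.19×10^6 s = 48.5 days.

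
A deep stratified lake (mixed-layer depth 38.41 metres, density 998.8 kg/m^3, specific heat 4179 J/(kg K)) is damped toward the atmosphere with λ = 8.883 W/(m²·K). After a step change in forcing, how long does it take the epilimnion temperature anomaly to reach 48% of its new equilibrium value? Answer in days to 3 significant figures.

137 days

Areal heat capacity C = ρ c_p D = 998.8 × 4179 × 38.41 = 1.60×10^8 J/(m²·K).
τ = C / λ = 1.60×10^8 / 8.883 = 1.80×10^7 s.
Fraction reached: 1 − e^(−t/τ) = 0.48 ⇒ t = −τ ln(1 − 0.48) = τ × 0.654.
t = 1.18×10^7 s = 137 days.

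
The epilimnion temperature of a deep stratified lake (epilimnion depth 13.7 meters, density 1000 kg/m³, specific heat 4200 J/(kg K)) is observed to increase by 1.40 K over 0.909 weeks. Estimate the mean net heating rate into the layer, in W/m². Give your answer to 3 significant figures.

147

Areal heat capacity C = ρ c_p D = 1000 × 4200 × 13.7 = 5.75×10^7 J/(m²·K).
Required heat per unit area: Q = C ΔT = 5.75×10^7 × 1.40 = 8.06×10^7 J/m².
Flux F = Q / Δt = 8.06×10^7 / 5.50×10^5 s = 147 W/m².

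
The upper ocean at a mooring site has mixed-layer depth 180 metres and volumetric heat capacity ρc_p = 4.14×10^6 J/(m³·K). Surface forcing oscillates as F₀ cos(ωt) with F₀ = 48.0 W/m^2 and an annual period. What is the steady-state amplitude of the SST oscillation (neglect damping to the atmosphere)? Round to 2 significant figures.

Areal heat capacity C = ρc_p × D = 4.14×10^6 × 180 = 7.45×10^8 J/(m^2 K).
Angular frequency ω = 2π / T = 2π / 3.15×10^7 s = 1.99×10^-7 s⁻¹.
Cω = 7.45×10^8 × 1.99×10^-7 = 148 W/(m²·K).
Amplitude A = F₀ / (Cω) = 48.0 / 148 = 0.323 K.

0.32 K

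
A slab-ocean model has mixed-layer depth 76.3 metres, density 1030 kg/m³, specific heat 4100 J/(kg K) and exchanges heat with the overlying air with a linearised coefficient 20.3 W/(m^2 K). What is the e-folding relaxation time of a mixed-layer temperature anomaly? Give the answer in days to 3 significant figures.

184 days

Areal heat capacity C = ρ c_p D = 1030 × 4100 × 76.3 = 3.22×10^8 J/(m^2 K).
Relaxation time τ = C / λ = 3.22×10^8 / 20.3 = 1.59×10^7 s.
In days: 1.59×10^7 s / (86400 s/day) = 184 days.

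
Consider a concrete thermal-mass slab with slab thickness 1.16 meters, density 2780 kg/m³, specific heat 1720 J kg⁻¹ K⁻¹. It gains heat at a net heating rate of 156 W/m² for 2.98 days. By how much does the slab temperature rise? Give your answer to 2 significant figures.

7.2 K

Areal heat capacity C = ρ c_p D = 2780 × 1720 × 1.16 = 5.55×10^6 J/(m^2 K).
Net heat input Q = F Δt = 156 × (2.98 days × 86400 s/day) = 4.02×10^7 J/m².
ΔT = Q / C = 4.02×10^7 / 5.55×10^6 = 7.24 K.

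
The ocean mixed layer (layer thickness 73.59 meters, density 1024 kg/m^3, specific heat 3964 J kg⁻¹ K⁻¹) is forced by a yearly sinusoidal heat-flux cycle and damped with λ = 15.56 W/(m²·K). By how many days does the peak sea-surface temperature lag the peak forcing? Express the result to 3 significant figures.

76.4 days

Areal heat capacity C = ρ c_p D = 1024 × 3964 × 73.59 = 2.99×10^8 J m⁻² K⁻¹.
ω = 2π / 3.15×10^7 s = 1.99×10^-7 s⁻¹.
Phase lag φ = arctan(Cω/λ) = arctan(59.5/15.56) = 1.32 rad.
Time lag = φ / ω = 1.32 / 1.99×10^-7 = 6.60×10^6 s = 76.4 days.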